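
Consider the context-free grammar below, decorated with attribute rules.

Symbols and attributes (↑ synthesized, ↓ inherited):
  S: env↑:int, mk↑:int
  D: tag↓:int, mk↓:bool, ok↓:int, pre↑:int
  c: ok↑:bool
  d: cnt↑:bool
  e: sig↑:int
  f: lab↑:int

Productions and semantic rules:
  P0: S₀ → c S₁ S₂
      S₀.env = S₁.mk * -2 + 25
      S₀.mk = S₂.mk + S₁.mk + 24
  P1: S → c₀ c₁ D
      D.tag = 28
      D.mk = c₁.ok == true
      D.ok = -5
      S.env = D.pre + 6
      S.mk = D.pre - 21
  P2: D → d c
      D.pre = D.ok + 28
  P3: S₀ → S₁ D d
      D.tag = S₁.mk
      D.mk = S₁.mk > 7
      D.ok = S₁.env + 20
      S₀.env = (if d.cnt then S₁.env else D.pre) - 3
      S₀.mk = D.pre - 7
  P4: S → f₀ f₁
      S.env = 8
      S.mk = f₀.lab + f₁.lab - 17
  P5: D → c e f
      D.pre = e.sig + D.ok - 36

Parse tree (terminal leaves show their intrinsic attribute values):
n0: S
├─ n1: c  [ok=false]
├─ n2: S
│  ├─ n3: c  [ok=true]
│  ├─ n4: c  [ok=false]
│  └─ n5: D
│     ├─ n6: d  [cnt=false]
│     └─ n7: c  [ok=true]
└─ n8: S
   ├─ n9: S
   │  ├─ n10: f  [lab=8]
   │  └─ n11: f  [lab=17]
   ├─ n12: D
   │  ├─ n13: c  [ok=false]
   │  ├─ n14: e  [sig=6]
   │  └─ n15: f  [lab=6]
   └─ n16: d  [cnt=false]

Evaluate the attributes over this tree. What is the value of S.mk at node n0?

1. n1.ok = false  [terminal]
2. n3.ok = true  [terminal]
3. n4.ok = false  [terminal]
4. n5.tag = 28  [28]
5. n5.mk = false  [c₁.ok == true]
6. n5.ok = -5  [-5]
7. n6.cnt = false  [terminal]
8. n7.ok = true  [terminal]
9. n5.pre = 23  [D.ok + 28]
10. n2.env = 29  [D.pre + 6]
11. n2.mk = 2  [D.pre - 21]
12. n10.lab = 8  [terminal]
13. n11.lab = 17  [terminal]
14. n9.env = 8  [8]
15. n9.mk = 8  [f₀.lab + f₁.lab - 17]
16. n12.tag = 8  [S₁.mk]
17. n12.mk = true  [S₁.mk > 7]
18. n12.ok = 28  [S₁.env + 20]
19. n13.ok = false  [terminal]
20. n14.sig = 6  [terminal]
21. n15.lab = 6  [terminal]
22. n12.pre = -2  [e.sig + D.ok - 36]
23. n16.cnt = false  [terminal]
24. n8.env = -5  [(if d.cnt then S₁.env else D.pre) - 3]
25. n8.mk = -9  [D.pre - 7]
26. n0.env = 21  [S₁.mk * -2 + 25]
27. n0.mk = 17  [S₂.mk + S₁.mk + 24]

17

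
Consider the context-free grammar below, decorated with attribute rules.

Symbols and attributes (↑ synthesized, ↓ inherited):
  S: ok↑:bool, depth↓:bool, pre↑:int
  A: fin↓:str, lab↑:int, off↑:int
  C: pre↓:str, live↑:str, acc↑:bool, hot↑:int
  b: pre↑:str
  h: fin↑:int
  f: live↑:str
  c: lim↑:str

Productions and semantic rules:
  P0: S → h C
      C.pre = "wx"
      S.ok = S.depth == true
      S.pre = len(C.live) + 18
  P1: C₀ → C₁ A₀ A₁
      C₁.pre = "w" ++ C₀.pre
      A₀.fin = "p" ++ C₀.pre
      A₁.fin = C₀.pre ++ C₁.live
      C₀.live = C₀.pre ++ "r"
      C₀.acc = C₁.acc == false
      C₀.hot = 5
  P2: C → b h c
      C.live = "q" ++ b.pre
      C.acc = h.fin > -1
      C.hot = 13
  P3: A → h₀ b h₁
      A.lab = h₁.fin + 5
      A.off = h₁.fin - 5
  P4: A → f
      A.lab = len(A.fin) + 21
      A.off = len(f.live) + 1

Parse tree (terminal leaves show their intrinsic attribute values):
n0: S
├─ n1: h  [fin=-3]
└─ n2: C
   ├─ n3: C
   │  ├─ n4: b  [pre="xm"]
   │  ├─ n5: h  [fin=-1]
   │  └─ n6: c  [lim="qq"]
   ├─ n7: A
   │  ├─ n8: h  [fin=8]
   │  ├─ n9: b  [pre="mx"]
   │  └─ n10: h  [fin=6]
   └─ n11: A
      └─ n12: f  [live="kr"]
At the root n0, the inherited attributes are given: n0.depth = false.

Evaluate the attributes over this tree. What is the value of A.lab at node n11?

1. n0.depth = false  [given at root]
2. n1.fin = -3  [terminal]
3. n2.pre = "wx"  ["wx"]
4. n3.pre = "wwx"  ["w" ++ C₀.pre]
5. n4.pre = "xm"  [terminal]
6. n5.fin = -1  [terminal]
7. n6.lim = "qq"  [terminal]
8. n3.live = "qxm"  ["q" ++ b.pre]
9. n3.acc = false  [h.fin > -1]
10. n3.hot = 13  [13]
11. n7.fin = "pwx"  ["p" ++ C₀.pre]
12. n8.fin = 8  [terminal]
13. n9.pre = "mx"  [terminal]
14. n10.fin = 6  [terminal]
15. n7.lab = 11  [h₁.fin + 5]
16. n7.off = 1  [h₁.fin - 5]
17. n11.fin = "wxqxm"  [C₀.pre ++ C₁.live]
18. n12.live = "kr"  [terminal]
19. n11.lab = 26  [len(A.fin) + 21]
20. n11.off = 3  [len(f.live) + 1]
21. n2.live = "wxr"  [C₀.pre ++ "r"]
22. n2.acc = true  [C₁.acc == false]
23. n2.hot = 5  [5]
24. n0.ok = false  [S.depth == true]
25. n0.pre = 21  [len(C.live) + 18]

26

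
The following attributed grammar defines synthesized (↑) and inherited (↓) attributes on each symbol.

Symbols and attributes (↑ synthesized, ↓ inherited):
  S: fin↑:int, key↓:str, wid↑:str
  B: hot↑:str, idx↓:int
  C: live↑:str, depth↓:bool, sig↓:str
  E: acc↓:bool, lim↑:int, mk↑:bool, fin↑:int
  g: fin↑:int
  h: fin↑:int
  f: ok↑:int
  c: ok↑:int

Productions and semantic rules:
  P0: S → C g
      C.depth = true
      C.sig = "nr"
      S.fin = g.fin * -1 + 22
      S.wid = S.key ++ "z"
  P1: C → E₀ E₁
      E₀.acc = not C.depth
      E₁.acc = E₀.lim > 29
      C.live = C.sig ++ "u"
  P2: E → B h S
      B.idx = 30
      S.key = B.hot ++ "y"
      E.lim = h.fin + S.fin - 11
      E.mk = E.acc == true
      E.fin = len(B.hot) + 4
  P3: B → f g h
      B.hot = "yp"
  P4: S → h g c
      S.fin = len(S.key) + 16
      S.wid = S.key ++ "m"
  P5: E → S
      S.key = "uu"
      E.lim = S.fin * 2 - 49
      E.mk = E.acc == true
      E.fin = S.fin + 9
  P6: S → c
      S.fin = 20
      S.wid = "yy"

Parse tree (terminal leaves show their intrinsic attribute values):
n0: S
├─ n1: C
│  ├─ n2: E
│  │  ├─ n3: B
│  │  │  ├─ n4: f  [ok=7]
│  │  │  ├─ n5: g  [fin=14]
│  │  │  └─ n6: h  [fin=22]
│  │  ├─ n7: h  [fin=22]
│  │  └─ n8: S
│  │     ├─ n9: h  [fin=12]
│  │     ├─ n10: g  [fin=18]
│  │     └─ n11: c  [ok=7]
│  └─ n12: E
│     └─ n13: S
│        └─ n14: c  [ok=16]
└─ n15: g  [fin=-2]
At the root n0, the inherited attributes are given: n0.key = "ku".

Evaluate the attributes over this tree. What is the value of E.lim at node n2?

30

1. n0.key = "ku"  [given at root]
2. n1.depth = true  [true]
3. n1.sig = "nr"  ["nr"]
4. n2.acc = false  [not C.depth]
5. n3.idx = 30  [30]
6. n4.ok = 7  [terminal]
7. n5.fin = 14  [terminal]
8. n6.fin = 22  [terminal]
9. n3.hot = "yp"  ["yp"]
10. n7.fin = 22  [terminal]
11. n8.key = "ypy"  [B.hot ++ "y"]
12. n9.fin = 12  [terminal]
13. n10.fin = 18  [terminal]
14. n11.ok = 7  [terminal]
15. n8.fin = 19  [len(S.key) + 16]
16. n8.wid = "ypym"  [S.key ++ "m"]
17. n2.lim = 30  [h.fin + S.fin - 11]
18. n2.mk = false  [E.acc == true]
19. n2.fin = 6  [len(B.hot) + 4]
20. n12.acc = true  [E₀.lim > 29]
21. n13.key = "uu"  ["uu"]
22. n14.ok = 16  [terminal]
23. n13.fin = 20  [20]
24. n13.wid = "yy"  ["yy"]
25. n12.lim = -9  [S.fin * 2 - 49]
26. n12.mk = true  [E.acc == true]
27. n12.fin = 29  [S.fin + 9]
28. n1.live = "nru"  [C.sig ++ "u"]
29. n15.fin = -2  [terminal]
30. n0.fin = 24  [g.fin * -1 + 22]
31. n0.wid = "kuz"  [S.key ++ "z"]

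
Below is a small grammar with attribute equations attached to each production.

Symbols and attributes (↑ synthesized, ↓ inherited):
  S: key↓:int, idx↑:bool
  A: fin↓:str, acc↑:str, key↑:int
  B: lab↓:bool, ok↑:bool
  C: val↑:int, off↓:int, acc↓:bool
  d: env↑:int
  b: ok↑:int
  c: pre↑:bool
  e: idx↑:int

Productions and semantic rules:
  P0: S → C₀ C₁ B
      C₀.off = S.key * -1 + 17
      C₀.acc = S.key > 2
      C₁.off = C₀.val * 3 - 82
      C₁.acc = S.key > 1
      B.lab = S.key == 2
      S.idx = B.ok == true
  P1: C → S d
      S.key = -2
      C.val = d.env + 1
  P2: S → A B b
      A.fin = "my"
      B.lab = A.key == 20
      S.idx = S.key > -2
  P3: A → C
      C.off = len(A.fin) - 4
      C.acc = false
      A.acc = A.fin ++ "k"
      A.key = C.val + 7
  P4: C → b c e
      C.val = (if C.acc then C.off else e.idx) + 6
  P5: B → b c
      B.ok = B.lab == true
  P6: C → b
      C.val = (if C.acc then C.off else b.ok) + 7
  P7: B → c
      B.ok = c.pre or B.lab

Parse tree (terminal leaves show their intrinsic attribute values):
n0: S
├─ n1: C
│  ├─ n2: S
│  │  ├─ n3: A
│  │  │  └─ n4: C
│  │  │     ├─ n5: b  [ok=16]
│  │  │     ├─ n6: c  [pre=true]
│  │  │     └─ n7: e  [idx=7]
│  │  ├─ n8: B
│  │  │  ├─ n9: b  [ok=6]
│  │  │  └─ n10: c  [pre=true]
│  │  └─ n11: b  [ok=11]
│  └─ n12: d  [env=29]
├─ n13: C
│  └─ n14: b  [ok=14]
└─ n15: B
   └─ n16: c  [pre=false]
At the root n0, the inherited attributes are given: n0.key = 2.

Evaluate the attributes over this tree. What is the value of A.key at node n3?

1. n0.key = 2  [given at root]
2. n1.off = 15  [S.key * -1 + 17]
3. n1.acc = false  [S.key > 2]
4. n2.key = -2  [-2]
5. n3.fin = "my"  ["my"]
6. n4.off = -2  [len(A.fin) - 4]
7. n4.acc = false  [false]
8. n5.ok = 16  [terminal]
9. n6.pre = true  [terminal]
10. n7.idx = 7  [terminal]
11. n4.val = 13  [(if C.acc then C.off else e.idx) + 6]
12. n3.acc = "myk"  [A.fin ++ "k"]
13. n3.key = 20  [C.val + 7]
14. n8.lab = true  [A.key == 20]
15. n9.ok = 6  [terminal]
16. n10.pre = true  [terminal]
17. n8.ok = true  [B.lab == true]
18. n11.ok = 11  [terminal]
19. n2.idx = false  [S.key > -2]
20. n12.env = 29  [terminal]
21. n1.val = 30  [d.env + 1]
22. n13.off = 8  [C₀.val * 3 - 82]
23. n13.acc = true  [S.key > 1]
24. n14.ok = 14  [terminal]
25. n13.val = 15  [(if C.acc then C.off else b.ok) + 7]
26. n15.lab = true  [S.key == 2]
27. n16.pre = false  [terminal]
28. n15.ok = true  [c.pre or B.lab]
29. n0.idx = true  [B.ok == true]

20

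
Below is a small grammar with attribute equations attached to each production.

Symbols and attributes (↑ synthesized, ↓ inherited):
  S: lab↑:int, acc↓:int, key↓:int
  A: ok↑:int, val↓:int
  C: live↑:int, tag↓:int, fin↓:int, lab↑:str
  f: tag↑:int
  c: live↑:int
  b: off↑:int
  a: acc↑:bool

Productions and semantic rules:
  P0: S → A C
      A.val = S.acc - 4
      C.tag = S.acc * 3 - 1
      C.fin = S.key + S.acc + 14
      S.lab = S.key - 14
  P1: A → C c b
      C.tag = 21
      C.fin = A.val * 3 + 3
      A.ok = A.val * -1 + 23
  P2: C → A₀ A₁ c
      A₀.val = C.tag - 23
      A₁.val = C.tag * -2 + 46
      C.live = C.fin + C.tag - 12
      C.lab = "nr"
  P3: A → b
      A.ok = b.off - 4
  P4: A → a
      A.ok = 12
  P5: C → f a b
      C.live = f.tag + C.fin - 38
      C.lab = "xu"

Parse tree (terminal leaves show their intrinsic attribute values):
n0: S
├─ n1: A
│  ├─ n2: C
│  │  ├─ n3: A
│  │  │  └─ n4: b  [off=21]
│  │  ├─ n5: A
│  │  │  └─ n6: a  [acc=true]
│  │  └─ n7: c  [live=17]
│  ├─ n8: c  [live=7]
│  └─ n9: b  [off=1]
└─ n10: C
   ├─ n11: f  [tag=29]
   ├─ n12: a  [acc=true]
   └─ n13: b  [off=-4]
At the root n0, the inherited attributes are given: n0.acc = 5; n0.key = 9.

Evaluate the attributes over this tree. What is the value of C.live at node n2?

1. n0.acc = 5  [given at root]
2. n0.key = 9  [given at root]
3. n1.val = 1  [S.acc - 4]
4. n2.tag = 21  [21]
5. n2.fin = 6  [A.val * 3 + 3]
6. n3.val = -2  [C.tag - 23]
7. n4.off = 21  [terminal]
8. n3.ok = 17  [b.off - 4]
9. n5.val = 4  [C.tag * -2 + 46]
10. n6.acc = true  [terminal]
11. n5.ok = 12  [12]
12. n7.live = 17  [terminal]
13. n2.live = 15  [C.fin + C.tag - 12]
14. n2.lab = "nr"  ["nr"]
15. n8.live = 7  [terminal]
16. n9.off = 1  [terminal]
17. n1.ok = 22  [A.val * -1 + 23]
18. n10.tag = 14  [S.acc * 3 - 1]
19. n10.fin = 28  [S.key + S.acc + 14]
20. n11.tag = 29  [terminal]
21. n12.acc = true  [terminal]
22. n13.off = -4  [terminal]
23. n10.live = 19  [f.tag + C.fin - 38]
24. n10.lab = "xu"  ["xu"]
25. n0.lab = -5  [S.key - 14]

15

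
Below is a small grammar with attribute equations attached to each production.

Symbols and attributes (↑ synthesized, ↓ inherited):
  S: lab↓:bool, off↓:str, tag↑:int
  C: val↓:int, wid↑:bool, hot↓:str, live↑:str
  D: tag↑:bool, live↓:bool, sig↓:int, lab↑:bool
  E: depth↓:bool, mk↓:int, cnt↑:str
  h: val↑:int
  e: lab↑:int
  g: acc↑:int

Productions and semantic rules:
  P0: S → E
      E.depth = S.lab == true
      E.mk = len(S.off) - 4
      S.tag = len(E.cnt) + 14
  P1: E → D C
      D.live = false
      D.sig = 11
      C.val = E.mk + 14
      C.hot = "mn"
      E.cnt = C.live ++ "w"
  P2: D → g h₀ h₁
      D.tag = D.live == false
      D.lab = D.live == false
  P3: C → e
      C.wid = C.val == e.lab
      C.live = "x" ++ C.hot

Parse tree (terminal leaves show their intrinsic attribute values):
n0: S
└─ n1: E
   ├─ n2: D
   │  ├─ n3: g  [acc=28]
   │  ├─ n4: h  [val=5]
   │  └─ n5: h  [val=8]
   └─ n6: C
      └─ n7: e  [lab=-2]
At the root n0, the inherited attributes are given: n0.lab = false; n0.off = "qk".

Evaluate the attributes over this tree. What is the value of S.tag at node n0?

18

1. n0.lab = false  [given at root]
2. n0.off = "qk"  [given at root]
3. n1.depth = false  [S.lab == true]
4. n1.mk = -2  [len(S.off) - 4]
5. n2.live = false  [false]
6. n2.sig = 11  [11]
7. n3.acc = 28  [terminal]
8. n4.val = 5  [terminal]
9. n5.val = 8  [terminal]
10. n2.tag = true  [D.live == false]
11. n2.lab = true  [D.live == false]
12. n6.val = 12  [E.mk + 14]
13. n6.hot = "mn"  ["mn"]
14. n7.lab = -2  [terminal]
15. n6.wid = false  [C.val == e.lab]
16. n6.live = "xmn"  ["x" ++ C.hot]
17. n1.cnt = "xmnw"  [C.live ++ "w"]
18. n0.tag = 18  [len(E.cnt) + 14]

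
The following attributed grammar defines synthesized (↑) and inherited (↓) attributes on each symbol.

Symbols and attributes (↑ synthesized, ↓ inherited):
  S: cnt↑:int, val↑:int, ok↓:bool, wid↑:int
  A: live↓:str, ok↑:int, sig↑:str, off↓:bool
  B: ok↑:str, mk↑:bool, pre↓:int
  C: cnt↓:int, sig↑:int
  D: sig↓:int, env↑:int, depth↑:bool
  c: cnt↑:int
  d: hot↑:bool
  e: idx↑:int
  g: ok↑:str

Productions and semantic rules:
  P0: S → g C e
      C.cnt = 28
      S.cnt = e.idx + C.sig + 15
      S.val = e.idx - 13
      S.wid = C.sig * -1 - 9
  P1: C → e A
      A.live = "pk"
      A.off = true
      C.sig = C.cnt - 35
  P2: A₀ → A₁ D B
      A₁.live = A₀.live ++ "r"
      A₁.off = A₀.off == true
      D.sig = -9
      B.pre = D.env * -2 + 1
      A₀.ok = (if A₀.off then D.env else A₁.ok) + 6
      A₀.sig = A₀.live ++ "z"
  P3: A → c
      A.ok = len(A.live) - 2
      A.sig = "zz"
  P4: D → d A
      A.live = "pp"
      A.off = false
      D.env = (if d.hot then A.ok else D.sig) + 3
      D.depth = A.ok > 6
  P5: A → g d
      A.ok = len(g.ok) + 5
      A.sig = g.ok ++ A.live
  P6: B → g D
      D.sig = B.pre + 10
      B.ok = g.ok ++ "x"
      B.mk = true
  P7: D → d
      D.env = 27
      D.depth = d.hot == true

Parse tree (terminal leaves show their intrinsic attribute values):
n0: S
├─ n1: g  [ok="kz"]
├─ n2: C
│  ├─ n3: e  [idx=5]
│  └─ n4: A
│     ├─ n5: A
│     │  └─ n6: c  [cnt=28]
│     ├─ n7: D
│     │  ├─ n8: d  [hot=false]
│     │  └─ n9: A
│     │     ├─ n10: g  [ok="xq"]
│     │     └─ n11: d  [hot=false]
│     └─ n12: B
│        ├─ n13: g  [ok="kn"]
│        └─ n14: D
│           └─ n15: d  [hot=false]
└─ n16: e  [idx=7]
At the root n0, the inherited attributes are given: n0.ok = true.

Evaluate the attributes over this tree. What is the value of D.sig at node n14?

1. n0.ok = true  [given at root]
2. n1.ok = "kz"  [terminal]
3. n2.cnt = 28  [28]
4. n3.idx = 5  [terminal]
5. n4.live = "pk"  ["pk"]
6. n4.off = true  [true]
7. n5.live = "pkr"  [A₀.live ++ "r"]
8. n5.off = true  [A₀.off == true]
9. n6.cnt = 28  [terminal]
10. n5.ok = 1  [len(A.live) - 2]
11. n5.sig = "zz"  ["zz"]
12. n7.sig = -9  [-9]
13. n8.hot = false  [terminal]
14. n9.live = "pp"  ["pp"]
15. n9.off = false  [false]
16. n10.ok = "xq"  [terminal]
17. n11.hot = false  [terminal]
18. n9.ok = 7  [len(g.ok) + 5]
19. n9.sig = "xqpp"  [g.ok ++ A.live]
20. n7.env = -6  [(if d.hot then A.ok else D.sig) + 3]
21. n7.depth = true  [A.ok > 6]
22. n12.pre = 13  [D.env * -2 + 1]
23. n13.ok = "kn"  [terminal]
24. n14.sig = 23  [B.pre + 10]
25. n15.hot = false  [terminal]
26. n14.env = 27  [27]
27. n14.depth = false  [d.hot == true]
28. n12.ok = "knx"  [g.ok ++ "x"]
29. n12.mk = true  [true]
30. n4.ok = 0  [(if A₀.off then D.env else A₁.ok) + 6]
31. n4.sig = "pkz"  [A₀.live ++ "z"]
32. n2.sig = -7  [C.cnt - 35]
33. n16.idx = 7  [terminal]
34. n0.cnt = 15  [e.idx + C.sig + 15]
35. n0.val = -6  [e.idx - 13]
36. n0.wid = -2  [C.sig * -1 - 9]

23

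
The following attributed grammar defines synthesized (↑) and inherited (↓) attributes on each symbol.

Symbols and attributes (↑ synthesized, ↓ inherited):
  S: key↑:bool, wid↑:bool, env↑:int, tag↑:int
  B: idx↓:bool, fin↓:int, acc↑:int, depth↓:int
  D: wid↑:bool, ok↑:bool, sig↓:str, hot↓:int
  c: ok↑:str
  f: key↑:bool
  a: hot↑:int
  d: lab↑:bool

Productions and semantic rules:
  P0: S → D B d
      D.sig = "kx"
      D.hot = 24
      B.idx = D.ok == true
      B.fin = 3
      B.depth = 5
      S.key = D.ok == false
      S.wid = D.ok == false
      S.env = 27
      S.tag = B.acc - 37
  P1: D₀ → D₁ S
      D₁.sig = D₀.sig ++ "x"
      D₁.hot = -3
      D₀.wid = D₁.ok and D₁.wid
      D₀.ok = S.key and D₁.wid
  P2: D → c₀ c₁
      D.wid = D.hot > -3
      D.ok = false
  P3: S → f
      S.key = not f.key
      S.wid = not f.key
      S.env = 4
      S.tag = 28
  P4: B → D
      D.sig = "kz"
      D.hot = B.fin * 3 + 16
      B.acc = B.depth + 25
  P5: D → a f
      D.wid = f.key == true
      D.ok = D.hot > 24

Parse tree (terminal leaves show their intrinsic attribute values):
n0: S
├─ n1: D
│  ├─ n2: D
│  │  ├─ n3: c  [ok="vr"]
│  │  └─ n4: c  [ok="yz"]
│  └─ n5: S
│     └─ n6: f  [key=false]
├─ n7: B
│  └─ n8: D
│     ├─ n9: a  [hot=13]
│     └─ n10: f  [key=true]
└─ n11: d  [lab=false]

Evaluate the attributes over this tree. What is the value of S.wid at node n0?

1. n1.sig = "kx"  ["kx"]
2. n1.hot = 24  [24]
3. n2.sig = "kxx"  [D₀.sig ++ "x"]
4. n2.hot = -3  [-3]
5. n3.ok = "vr"  [terminal]
6. n4.ok = "yz"  [terminal]
7. n2.wid = false  [D.hot > -3]
8. n2.ok = false  [false]
9. n6.key = false  [terminal]
10. n5.key = true  [not f.key]
11. n5.wid = true  [not f.key]
12. n5.env = 4  [4]
13. n5.tag = 28  [28]
14. n1.wid = false  [D₁.ok and D₁.wid]
15. n1.ok = false  [S.key and D₁.wid]
16. n7.idx = false  [D.ok == true]
17. n7.fin = 3  [3]
18. n7.depth = 5  [5]
19. n8.sig = "kz"  ["kz"]
20. n8.hot = 25  [B.fin * 3 + 16]
21. n9.hot = 13  [terminal]
22. n10.key = true  [terminal]
23. n8.wid = true  [f.key == true]
24. n8.ok = true  [D.hot > 24]
25. n7.acc = 30  [B.depth + 25]
26. n11.lab = false  [terminal]
27. n0.key = true  [D.ok == false]
28. n0.wid = true  [D.ok == false]
29. n0.env = 27  [27]
30. n0.tag = -7  [B.acc - 37]

true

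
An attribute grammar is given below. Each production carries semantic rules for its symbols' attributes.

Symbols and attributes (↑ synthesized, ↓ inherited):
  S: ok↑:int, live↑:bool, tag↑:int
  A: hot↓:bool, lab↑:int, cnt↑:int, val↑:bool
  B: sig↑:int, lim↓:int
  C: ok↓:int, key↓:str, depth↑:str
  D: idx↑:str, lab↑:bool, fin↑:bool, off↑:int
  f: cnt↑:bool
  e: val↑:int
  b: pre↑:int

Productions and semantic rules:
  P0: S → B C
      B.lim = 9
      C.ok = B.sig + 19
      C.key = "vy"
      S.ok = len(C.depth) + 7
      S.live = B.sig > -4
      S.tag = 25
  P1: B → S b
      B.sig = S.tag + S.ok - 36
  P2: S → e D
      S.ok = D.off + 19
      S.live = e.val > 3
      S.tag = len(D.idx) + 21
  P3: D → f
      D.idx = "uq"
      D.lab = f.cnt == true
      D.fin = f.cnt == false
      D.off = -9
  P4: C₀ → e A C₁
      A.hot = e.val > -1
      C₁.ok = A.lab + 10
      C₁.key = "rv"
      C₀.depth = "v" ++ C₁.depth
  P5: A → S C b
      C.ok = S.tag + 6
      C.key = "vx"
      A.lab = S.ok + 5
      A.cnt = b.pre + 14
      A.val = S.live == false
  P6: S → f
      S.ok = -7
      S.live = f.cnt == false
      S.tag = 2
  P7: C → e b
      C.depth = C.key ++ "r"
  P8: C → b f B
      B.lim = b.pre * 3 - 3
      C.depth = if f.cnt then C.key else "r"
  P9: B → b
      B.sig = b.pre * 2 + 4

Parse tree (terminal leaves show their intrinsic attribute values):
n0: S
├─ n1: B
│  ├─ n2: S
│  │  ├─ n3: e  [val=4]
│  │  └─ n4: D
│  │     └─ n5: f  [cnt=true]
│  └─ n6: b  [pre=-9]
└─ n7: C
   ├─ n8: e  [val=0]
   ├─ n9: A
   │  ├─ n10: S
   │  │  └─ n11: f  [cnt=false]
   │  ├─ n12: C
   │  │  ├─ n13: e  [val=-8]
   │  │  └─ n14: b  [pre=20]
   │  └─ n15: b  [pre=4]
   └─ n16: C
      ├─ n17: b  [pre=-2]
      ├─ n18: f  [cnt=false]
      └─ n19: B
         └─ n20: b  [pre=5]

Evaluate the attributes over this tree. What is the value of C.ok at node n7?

1. n1.lim = 9  [9]
2. n3.val = 4  [terminal]
3. n5.cnt = true  [terminal]
4. n4.idx = "uq"  ["uq"]
5. n4.lab = true  [f.cnt == true]
6. n4.fin = false  [f.cnt == false]
7. n4.off = -9  [-9]
8. n2.ok = 10  [D.off + 19]
9. n2.live = true  [e.val > 3]
10. n2.tag = 23  [len(D.idx) + 21]
11. n6.pre = -9  [terminal]
12. n1.sig = -3  [S.tag + S.ok - 36]
13. n7.ok = 16  [B.sig + 19]
14. n7.key = "vy"  ["vy"]
15. n8.val = 0  [terminal]
16. n9.hot = true  [e.val > -1]
17. n11.cnt = false  [terminal]
18. n10.ok = -7  [-7]
19. n10.live = true  [f.cnt == false]
20. n10.tag = 2  [2]
21. n12.ok = 8  [S.tag + 6]
22. n12.key = "vx"  ["vx"]
23. n13.val = -8  [terminal]
24. n14.pre = 20  [terminal]
25. n12.depth = "vxr"  [C.key ++ "r"]
26. n15.pre = 4  [terminal]
27. n9.lab = -2  [S.ok + 5]
28. n9.cnt = 18  [b.pre + 14]
29. n9.val = false  [S.live == false]
30. n16.ok = 8  [A.lab + 10]
31. n16.key = "rv"  ["rv"]
32. n17.pre = -2  [terminal]
33. n18.cnt = false  [terminal]
34. n19.lim = -9  [b.pre * 3 - 3]
35. n20.pre = 5  [terminal]
36. n19.sig = 14  [b.pre * 2 + 4]
37. n16.depth = "r"  [if f.cnt then C.key else "r"]
38. n7.depth = "vr"  ["v" ++ C₁.depth]
39. n0.ok = 9  [len(C.depth) + 7]
40. n0.live = true  [B.sig > -4]
41. n0.tag = 25  [25]

16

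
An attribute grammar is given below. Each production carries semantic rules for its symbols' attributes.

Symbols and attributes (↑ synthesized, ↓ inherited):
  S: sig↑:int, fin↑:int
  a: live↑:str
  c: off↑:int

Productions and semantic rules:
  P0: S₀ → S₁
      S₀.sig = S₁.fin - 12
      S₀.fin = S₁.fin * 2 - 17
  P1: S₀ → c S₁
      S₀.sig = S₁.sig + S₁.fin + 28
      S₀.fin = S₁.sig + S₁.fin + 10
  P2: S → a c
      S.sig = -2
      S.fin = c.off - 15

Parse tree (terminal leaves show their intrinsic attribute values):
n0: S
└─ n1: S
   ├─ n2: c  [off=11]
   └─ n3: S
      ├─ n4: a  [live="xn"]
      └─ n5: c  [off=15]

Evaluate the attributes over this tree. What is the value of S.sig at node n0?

1. n2.off = 11  [terminal]
2. n4.live = "xn"  [terminal]
3. n5.off = 15  [terminal]
4. n3.sig = -2  [-2]
5. n3.fin = 0  [c.off - 15]
6. n1.sig = 26  [S₁.sig + S₁.fin + 28]
7. n1.fin = 8  [S₁.sig + S₁.fin + 10]
8. n0.sig = -4  [S₁.fin - 12]
9. n0.fin = -1  [S₁.fin * 2 - 17]

-4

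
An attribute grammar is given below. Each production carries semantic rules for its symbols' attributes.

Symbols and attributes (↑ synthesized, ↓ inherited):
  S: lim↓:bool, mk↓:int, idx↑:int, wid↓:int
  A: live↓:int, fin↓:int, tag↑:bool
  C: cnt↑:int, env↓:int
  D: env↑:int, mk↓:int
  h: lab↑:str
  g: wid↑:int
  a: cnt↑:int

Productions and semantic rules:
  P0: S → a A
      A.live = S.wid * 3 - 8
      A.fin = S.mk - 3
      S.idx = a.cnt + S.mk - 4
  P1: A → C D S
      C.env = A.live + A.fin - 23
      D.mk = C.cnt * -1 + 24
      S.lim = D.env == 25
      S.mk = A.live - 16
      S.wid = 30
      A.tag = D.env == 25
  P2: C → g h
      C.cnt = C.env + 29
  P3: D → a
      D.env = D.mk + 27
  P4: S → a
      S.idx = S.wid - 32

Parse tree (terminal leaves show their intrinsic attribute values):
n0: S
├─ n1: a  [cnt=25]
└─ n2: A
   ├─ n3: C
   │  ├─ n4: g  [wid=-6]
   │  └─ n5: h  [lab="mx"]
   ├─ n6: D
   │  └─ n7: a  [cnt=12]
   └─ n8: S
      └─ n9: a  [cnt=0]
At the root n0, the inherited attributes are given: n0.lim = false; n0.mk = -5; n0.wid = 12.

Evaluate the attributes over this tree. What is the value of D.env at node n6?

25

1. n0.lim = false  [given at root]
2. n0.mk = -5  [given at root]
3. n0.wid = 12  [given at root]
4. n1.cnt = 25  [terminal]
5. n2.live = 28  [S.wid * 3 - 8]
6. n2.fin = -8  [S.mk - 3]
7. n3.env = -3  [A.live + A.fin - 23]
8. n4.wid = -6  [terminal]
9. n5.lab = "mx"  [terminal]
10. n3.cnt = 26  [C.env + 29]
11. n6.mk = -2  [C.cnt * -1 + 24]
12. n7.cnt = 12  [terminal]
13. n6.env = 25  [D.mk + 27]
14. n8.lim = true  [D.env == 25]
15. n8.mk = 12  [A.live - 16]
16. n8.wid = 30  [30]
17. n9.cnt = 0  [terminal]
18. n8.idx = -2  [S.wid - 32]
19. n2.tag = true  [D.env == 25]
20. n0.idx = 16  [a.cnt + S.mk - 4]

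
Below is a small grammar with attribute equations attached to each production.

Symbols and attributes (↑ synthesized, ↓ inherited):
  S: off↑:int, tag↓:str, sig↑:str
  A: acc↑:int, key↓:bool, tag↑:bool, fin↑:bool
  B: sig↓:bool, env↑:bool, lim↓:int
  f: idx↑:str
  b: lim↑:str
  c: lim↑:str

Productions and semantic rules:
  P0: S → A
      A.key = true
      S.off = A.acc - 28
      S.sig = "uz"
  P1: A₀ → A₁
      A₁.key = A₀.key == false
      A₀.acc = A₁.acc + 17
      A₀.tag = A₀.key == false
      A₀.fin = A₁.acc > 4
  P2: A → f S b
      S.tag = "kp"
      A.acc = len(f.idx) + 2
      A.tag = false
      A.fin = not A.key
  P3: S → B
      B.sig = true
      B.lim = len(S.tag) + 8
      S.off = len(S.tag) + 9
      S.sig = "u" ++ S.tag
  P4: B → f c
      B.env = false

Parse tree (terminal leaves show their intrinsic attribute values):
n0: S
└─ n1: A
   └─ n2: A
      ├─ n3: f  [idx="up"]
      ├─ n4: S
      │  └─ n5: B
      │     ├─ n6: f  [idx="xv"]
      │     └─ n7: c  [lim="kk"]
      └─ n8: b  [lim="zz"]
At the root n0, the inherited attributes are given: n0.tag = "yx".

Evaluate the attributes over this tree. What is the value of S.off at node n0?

1. n0.tag = "yx"  [given at root]
2. n1.key = true  [true]
3. n2.key = false  [A₀.key == false]
4. n3.idx = "up"  [terminal]
5. n4.tag = "kp"  ["kp"]
6. n5.sig = true  [true]
7. n5.lim = 10  [len(S.tag) + 8]
8. n6.idx = "xv"  [terminal]
9. n7.lim = "kk"  [terminal]
10. n5.env = false  [false]
11. n4.off = 11  [len(S.tag) + 9]
12. n4.sig = "ukp"  ["u" ++ S.tag]
13. n8.lim = "zz"  [terminal]
14. n2.acc = 4  [len(f.idx) + 2]
15. n2.tag = false  [false]
16. n2.fin = true  [not A.key]
17. n1.acc = 21  [A₁.acc + 17]
18. n1.tag = false  [A₀.key == false]
19. n1.fin = false  [A₁.acc > 4]
20. n0.off = -7  [A.acc - 28]
21. n0.sig = "uz"  ["uz"]

-7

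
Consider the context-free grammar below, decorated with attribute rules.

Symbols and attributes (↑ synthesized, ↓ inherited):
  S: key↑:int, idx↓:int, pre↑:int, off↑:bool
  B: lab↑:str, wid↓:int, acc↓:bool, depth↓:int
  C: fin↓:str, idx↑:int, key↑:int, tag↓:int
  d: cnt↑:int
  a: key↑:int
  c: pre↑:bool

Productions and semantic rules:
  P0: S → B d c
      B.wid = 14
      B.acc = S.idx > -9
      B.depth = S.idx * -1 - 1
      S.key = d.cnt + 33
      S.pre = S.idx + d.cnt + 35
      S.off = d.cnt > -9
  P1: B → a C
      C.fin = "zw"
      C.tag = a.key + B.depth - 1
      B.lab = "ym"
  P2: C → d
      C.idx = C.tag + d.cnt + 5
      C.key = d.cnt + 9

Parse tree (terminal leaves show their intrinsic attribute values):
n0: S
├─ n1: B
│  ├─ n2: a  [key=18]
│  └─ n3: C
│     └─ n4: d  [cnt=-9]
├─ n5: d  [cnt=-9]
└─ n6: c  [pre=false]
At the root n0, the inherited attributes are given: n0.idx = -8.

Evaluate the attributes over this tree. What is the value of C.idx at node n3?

20

1. n0.idx = -8  [given at root]
2. n1.wid = 14  [14]
3. n1.acc = true  [S.idx > -9]
4. n1.depth = 7  [S.idx * -1 - 1]
5. n2.key = 18  [terminal]
6. n3.fin = "zw"  ["zw"]
7. n3.tag = 24  [a.key + B.depth - 1]
8. n4.cnt = -9  [terminal]
9. n3.idx = 20  [C.tag + d.cnt + 5]
10. n3.key = 0  [d.cnt + 9]
11. n1.lab = "ym"  ["ym"]
12. n5.cnt = -9  [terminal]
13. n6.pre = false  [terminal]
14. n0.key = 24  [d.cnt + 33]
15. n0.pre = 18  [S.idx + d.cnt + 35]
16. n0.off = false  [d.cnt > -9]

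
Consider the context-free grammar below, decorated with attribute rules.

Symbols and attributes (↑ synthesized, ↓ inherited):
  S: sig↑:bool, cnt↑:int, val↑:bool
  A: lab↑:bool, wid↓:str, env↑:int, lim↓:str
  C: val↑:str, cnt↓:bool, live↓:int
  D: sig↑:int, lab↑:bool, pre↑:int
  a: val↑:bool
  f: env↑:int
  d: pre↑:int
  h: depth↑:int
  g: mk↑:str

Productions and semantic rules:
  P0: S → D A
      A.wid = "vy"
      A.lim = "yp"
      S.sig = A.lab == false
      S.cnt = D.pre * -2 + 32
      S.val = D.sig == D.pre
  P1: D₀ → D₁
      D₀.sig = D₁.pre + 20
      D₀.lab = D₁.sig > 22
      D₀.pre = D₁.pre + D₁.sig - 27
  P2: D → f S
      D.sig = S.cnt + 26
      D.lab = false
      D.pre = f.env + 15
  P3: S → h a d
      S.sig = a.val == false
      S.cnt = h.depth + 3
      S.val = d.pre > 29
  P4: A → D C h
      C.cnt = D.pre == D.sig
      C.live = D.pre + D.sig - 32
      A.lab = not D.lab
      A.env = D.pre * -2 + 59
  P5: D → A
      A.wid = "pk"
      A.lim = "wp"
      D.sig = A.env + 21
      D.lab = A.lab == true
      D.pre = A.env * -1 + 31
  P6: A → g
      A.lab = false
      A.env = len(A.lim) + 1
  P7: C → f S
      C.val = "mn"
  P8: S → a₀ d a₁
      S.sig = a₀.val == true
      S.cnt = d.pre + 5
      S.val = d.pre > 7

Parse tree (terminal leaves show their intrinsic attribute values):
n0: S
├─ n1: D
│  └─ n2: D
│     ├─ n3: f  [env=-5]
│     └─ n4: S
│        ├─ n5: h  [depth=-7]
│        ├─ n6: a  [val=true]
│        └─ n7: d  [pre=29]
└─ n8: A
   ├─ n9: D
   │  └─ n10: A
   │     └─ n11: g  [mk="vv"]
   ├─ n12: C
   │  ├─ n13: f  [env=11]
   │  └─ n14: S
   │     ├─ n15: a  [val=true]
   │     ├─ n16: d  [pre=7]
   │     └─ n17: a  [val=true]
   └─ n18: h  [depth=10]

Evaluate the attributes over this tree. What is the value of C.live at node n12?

20

1. n3.env = -5  [terminal]
2. n5.depth = -7  [terminal]
3. n6.val = true  [terminal]
4. n7.pre = 29  [terminal]
5. n4.sig = false  [a.val == false]
6. n4.cnt = -4  [h.depth + 3]
7. n4.val = false  [d.pre > 29]
8. n2.sig = 22  [S.cnt + 26]
9. n2.lab = false  [false]
10. n2.pre = 10  [f.env + 15]
11. n1.sig = 30  [D₁.pre + 20]
12. n1.lab = false  [D₁.sig > 22]
13. n1.pre = 5  [D₁.pre + D₁.sig - 27]
14. n8.wid = "vy"  ["vy"]
15. n8.lim = "yp"  ["yp"]
16. n10.wid = "pk"  ["pk"]
17. n10.lim = "wp"  ["wp"]
18. n11.mk = "vv"  [terminal]
19. n10.lab = false  [false]
20. n10.env = 3  [len(A.lim) + 1]
21. n9.sig = 24  [A.env + 21]
22. n9.lab = false  [A.lab == true]
23. n9.pre = 28  [A.env * -1 + 31]
24. n12.cnt = false  [D.pre == D.sig]
25. n12.live = 20  [D.pre + D.sig - 32]
26. n13.env = 11  [terminal]
27. n15.val = true  [terminal]
28. n16.pre = 7  [terminal]
29. n17.val = true  [terminal]
30. n14.sig = true  [a₀.val == true]
31. n14.cnt = 12  [d.pre + 5]
32. n14.val = false  [d.pre > 7]
33. n12.val = "mn"  ["mn"]
34. n18.depth = 10  [terminal]
35. n8.lab = true  [not D.lab]
36. n8.env = 3  [D.pre * -2 + 59]
37. n0.sig = false  [A.lab == false]
38. n0.cnt = 22  [D.pre * -2 + 32]
39. n0.val = false  [D.sig == D.pre]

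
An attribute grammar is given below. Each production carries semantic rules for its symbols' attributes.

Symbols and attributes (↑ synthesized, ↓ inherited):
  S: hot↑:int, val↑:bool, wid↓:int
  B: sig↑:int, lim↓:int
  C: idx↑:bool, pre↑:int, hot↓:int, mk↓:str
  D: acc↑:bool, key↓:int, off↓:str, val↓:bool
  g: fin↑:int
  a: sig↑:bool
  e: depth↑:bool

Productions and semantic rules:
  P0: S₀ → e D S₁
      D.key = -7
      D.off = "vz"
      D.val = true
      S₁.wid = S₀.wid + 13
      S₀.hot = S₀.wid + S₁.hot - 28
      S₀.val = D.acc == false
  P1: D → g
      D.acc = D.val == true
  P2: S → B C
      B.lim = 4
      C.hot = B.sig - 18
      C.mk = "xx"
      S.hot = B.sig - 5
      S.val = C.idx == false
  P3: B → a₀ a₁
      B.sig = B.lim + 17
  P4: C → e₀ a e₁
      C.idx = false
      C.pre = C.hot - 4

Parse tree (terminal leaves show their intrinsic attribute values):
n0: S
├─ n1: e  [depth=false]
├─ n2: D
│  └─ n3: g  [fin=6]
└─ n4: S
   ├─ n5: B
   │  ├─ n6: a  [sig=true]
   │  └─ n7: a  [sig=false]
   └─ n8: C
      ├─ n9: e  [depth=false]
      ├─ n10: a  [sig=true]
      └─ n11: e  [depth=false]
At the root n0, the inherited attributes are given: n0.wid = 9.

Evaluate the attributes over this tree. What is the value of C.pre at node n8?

-1

1. n0.wid = 9  [given at root]
2. n1.depth = false  [terminal]
3. n2.key = -7  [-7]
4. n2.off = "vz"  ["vz"]
5. n2.val = true  [true]
6. n3.fin = 6  [terminal]
7. n2.acc = true  [D.val == true]
8. n4.wid = 22  [S₀.wid + 13]
9. n5.lim = 4  [4]
10. n6.sig = true  [terminal]
11. n7.sig = false  [terminal]
12. n5.sig = 21  [B.lim + 17]
13. n8.hot = 3  [B.sig - 18]
14. n8.mk = "xx"  ["xx"]
15. n9.depth = false  [terminal]
16. n10.sig = true  [terminal]
17. n11.depth = false  [terminal]
18. n8.idx = false  [false]
19. n8.pre = -1  [C.hot - 4]
20. n4.hot = 16  [B.sig - 5]
21. n4.val = true  [C.idx == false]
22. n0.hot = -3  [S₀.wid + S₁.hot - 28]
23. n0.val = false  [D.acc == false]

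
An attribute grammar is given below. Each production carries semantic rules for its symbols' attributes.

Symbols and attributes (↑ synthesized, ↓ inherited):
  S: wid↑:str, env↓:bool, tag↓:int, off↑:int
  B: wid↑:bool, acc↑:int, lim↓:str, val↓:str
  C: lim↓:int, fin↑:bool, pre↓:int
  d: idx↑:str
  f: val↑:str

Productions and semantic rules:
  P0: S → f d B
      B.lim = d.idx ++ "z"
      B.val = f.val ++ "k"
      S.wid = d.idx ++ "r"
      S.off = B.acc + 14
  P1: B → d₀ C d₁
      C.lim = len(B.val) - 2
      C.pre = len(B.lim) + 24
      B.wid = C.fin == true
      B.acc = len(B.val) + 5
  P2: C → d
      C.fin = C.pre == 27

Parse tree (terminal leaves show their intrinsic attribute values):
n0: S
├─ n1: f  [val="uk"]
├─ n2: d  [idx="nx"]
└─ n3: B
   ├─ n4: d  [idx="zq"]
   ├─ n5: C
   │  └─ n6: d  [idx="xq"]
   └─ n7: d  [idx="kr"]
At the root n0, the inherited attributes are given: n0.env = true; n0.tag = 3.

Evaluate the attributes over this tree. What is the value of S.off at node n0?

22

1. n0.env = true  [given at root]
2. n0.tag = 3  [given at root]
3. n1.val = "uk"  [terminal]
4. n2.idx = "nx"  [terminal]
5. n3.lim = "nxz"  [d.idx ++ "z"]
6. n3.val = "ukk"  [f.val ++ "k"]
7. n4.idx = "zq"  [terminal]
8. n5.lim = 1  [len(B.val) - 2]
9. n5.pre = 27  [len(B.lim) + 24]
10. n6.idx = "xq"  [terminal]
11. n5.fin = true  [C.pre == 27]
12. n7.idx = "kr"  [terminal]
13. n3.wid = true  [C.fin == true]
14. n3.acc = 8  [len(B.val) + 5]
15. n0.wid = "nxr"  [d.idx ++ "r"]
16. n0.off = 22  [B.acc + 14]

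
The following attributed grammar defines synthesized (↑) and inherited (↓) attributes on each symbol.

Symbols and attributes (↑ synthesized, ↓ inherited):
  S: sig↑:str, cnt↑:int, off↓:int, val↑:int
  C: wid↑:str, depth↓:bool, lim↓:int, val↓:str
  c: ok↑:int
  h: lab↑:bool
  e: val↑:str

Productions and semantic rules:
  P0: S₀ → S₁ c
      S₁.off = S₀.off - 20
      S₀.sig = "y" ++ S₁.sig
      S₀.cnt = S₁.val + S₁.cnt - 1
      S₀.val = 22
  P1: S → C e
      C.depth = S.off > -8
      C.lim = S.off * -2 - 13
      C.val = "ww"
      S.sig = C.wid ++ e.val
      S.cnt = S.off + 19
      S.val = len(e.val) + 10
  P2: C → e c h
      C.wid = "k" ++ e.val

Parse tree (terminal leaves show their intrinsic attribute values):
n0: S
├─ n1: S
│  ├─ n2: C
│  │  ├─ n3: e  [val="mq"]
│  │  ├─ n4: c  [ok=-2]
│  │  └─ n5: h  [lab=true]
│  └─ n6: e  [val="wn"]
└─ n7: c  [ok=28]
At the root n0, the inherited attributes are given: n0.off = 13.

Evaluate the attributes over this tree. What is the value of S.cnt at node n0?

1. n0.off = 13  [given at root]
2. n1.off = -7  [S₀.off - 20]
3. n2.depth = true  [S.off > -8]
4. n2.lim = 1  [S.off * -2 - 13]
5. n2.val = "ww"  ["ww"]
6. n3.val = "mq"  [terminal]
7. n4.ok = -2  [terminal]
8. n5.lab = true  [terminal]
9. n2.wid = "kmq"  ["k" ++ e.val]
10. n6.val = "wn"  [terminal]
11. n1.sig = "kmqwn"  [C.wid ++ e.val]
12. n1.cnt = 12  [S.off + 19]
13. n1.val = 12  [len(e.val) + 10]
14. n7.ok = 28  [terminal]
15. n0.sig = "ykmqwn"  ["y" ++ S₁.sig]
16. n0.cnt = 23  [S₁.val + S₁.cnt - 1]
17. n0.val = 22  [22]

23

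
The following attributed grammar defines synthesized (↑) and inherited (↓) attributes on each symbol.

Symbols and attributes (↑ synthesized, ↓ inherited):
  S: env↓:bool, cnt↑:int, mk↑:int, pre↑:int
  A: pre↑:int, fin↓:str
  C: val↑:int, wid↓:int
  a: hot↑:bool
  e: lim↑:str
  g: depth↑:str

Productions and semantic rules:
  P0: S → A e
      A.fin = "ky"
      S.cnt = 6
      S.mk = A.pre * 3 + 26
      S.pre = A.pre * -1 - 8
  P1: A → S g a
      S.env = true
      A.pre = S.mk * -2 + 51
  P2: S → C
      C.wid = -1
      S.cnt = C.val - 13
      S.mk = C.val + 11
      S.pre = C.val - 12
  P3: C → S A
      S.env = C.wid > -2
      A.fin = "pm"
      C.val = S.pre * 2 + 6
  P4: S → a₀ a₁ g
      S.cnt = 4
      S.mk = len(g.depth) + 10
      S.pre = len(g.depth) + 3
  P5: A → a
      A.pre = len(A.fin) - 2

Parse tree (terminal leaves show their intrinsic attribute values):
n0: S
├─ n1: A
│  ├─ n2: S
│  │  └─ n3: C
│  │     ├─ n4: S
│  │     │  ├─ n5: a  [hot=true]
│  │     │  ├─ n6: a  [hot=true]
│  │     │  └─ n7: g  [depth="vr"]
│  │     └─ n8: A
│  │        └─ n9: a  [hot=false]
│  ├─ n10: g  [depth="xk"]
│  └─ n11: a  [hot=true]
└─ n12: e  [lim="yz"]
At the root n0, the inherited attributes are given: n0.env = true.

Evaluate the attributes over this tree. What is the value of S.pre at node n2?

1. n0.env = true  [given at root]
2. n1.fin = "ky"  ["ky"]
3. n2.env = true  [true]
4. n3.wid = -1  [-1]
5. n4.env = true  [C.wid > -2]
6. n5.hot = true  [terminal]
7. n6.hot = true  [terminal]
8. n7.depth = "vr"  [terminal]
9. n4.cnt = 4  [4]
10. n4.mk = 12  [len(g.depth) + 10]
11. n4.pre = 5  [len(g.depth) + 3]
12. n8.fin = "pm"  ["pm"]
13. n9.hot = false  [terminal]
14. n8.pre = 0  [len(A.fin) - 2]
15. n3.val = 16  [S.pre * 2 + 6]
16. n2.cnt = 3  [C.val - 13]
17. n2.mk = 27  [C.val + 11]
18. n2.pre = 4  [C.val - 12]
19. n10.depth = "xk"  [terminal]
20. n11.hot = true  [terminal]
21. n1.pre = -3  [S.mk * -2 + 51]
22. n12.lim = "yz"  [terminal]
23. n0.cnt = 6  [6]
24. n0.mk = 17  [A.pre * 3 + 26]
25. n0.pre = -5  [A.pre * -1 - 8]

4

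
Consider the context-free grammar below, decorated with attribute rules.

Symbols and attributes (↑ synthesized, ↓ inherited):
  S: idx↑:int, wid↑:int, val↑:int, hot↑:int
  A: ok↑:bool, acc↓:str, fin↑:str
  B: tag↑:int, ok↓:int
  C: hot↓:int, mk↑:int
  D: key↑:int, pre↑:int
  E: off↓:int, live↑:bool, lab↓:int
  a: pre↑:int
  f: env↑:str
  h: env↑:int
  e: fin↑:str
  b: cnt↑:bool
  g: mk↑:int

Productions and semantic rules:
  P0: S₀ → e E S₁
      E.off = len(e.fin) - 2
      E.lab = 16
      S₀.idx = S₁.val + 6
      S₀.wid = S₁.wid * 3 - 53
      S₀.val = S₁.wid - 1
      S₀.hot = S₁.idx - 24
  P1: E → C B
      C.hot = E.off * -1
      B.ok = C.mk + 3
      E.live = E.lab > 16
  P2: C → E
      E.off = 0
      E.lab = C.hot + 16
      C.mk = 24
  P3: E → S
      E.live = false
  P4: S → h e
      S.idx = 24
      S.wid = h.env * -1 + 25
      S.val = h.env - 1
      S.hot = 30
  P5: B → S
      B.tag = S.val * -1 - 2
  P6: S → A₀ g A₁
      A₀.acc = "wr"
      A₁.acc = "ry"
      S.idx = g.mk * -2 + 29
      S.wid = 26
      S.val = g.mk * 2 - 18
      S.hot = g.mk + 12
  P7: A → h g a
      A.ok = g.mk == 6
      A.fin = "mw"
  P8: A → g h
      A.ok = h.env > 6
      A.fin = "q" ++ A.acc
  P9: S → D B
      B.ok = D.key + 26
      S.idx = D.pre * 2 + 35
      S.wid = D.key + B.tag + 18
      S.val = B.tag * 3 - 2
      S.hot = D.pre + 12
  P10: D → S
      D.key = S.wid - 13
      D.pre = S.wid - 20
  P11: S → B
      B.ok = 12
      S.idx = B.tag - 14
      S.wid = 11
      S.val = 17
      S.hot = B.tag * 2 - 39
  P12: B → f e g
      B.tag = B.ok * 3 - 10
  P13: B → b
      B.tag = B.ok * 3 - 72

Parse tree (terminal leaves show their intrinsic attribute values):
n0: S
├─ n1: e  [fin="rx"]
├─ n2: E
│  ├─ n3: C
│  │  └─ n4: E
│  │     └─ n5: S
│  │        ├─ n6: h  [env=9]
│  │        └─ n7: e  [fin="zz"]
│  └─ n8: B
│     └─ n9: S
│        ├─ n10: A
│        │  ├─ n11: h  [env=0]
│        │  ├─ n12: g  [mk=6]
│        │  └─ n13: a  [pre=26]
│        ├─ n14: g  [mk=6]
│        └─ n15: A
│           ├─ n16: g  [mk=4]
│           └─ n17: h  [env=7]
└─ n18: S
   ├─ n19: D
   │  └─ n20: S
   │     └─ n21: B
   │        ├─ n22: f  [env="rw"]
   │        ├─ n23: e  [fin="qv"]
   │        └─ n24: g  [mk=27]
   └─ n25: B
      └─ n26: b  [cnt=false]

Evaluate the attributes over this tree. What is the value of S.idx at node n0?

1. n1.fin = "rx"  [terminal]
2. n2.off = 0  [len(e.fin) - 2]
3. n2.lab = 16  [16]
4. n3.hot = 0  [E.off * -1]
5. n4.off = 0  [0]
6. n4.lab = 16  [C.hot + 16]
7. n6.env = 9  [terminal]
8. n7.fin = "zz"  [terminal]
9. n5.idx = 24  [24]
10. n5.wid = 16  [h.env * -1 + 25]
11. n5.val = 8  [h.env - 1]
12. n5.hot = 30  [30]
13. n4.live = false  [false]
14. n3.mk = 24  [24]
15. n8.ok = 27  [C.mk + 3]
16. n10.acc = "wr"  ["wr"]
17. n11.env = 0  [terminal]
18. n12.mk = 6  [terminal]
19. n13.pre = 26  [terminal]
20. n10.ok = true  [g.mk == 6]
21. n10.fin = "mw"  ["mw"]
22. n14.mk = 6  [terminal]
23. n15.acc = "ry"  ["ry"]
24. n16.mk = 4  [terminal]
25. n17.env = 7  [terminal]
26. n15.ok = true  [h.env > 6]
27. n15.fin = "qry"  ["q" ++ A.acc]
28. n9.idx = 17  [g.mk * -2 + 29]
29. n9.wid = 26  [26]
30. n9.val = -6  [g.mk * 2 - 18]
31. n9.hot = 18  [g.mk + 12]
32. n8.tag = 4  [S.val * -1 - 2]
33. n2.live = false  [E.lab > 16]
34. n21.ok = 12  [12]
35. n22.env = "rw"  [terminal]
36. n23.fin = "qv"  [terminal]
37. n24.mk = 27  [terminal]
38. n21.tag = 26  [B.ok * 3 - 10]
39. n20.idx = 12  [B.tag - 14]
40. n20.wid = 11  [11]
41. n20.val = 17  [17]
42. n20.hot = 13  [B.tag * 2 - 39]
43. n19.key = -2  [S.wid - 13]
44. n19.pre = -9  [S.wid - 20]
45. n25.ok = 24  [D.key + 26]
46. n26.cnt = false  [terminal]
47. n25.tag = 0  [B.ok * 3 - 72]
48. n18.idx = 17  [D.pre * 2 + 35]
49. n18.wid = 16  [D.key + B.tag + 18]
50. n18.val = -2  [B.tag * 3 - 2]
51. n18.hot = 3  [D.pre + 12]
52. n0.idx = 4  [S₁.val + 6]
53. n0.wid = -5  [S₁.wid * 3 - 53]
54. n0.val = 15  [S₁.wid - 1]
55. n0.hot = -7  [S₁.idx - 24]

4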